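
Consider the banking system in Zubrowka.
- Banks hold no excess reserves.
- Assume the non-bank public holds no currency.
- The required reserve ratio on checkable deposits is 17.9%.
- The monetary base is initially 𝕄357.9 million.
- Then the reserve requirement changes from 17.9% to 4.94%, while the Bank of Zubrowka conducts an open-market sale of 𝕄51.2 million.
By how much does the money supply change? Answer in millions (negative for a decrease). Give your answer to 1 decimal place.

𝕄4209.1 million

Before: m₁ = 1 / (0.179) ≈ 5.58659, MB₁ = 357.9, so M₁ = 5.58659 × 357.9 ≈ 1999.4406 million.
After: m₂ = 1 / (0.0494) ≈ 20.24291, MB₂ = 357.9 − 51.2 = 306.7, so M₂ = 20.24291 × 306.7 ≈ 6208.5005 million.
ΔM = M₂ − M₁ = 6208.5005 − 1999.4406 = 4209.0599 million.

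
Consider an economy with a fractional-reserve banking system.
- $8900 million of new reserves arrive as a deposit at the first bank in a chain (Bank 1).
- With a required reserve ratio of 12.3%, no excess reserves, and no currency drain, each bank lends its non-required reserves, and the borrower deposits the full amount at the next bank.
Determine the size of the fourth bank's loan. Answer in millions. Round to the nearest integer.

Each bank lends a fraction (1 − rr) = 0.8770 of the deposit it receives, so Bank 4 receives 8900·0.8770^3 and lends 8900·0.8770^4 ≈ 5264.8788 million.

$5265 million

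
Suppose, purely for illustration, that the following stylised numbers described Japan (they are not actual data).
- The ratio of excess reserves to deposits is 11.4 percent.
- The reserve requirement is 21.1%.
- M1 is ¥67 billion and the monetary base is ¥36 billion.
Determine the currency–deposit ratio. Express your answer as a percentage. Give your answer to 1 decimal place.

Using m = M/MB = 67/36 ≈ 1.861111. From m = (1 + c)/(c + rr + e), rearranging gives 1 + c = m·(c + rr + e), so c·(1 − m) = m·(rr + e) − 1.
Hence c = [m·(rr + e) − 1]/(1 − m) = [1.861111 × (0.211 + 0.114) − 1] / (1 − 1.861111) ≈ 0.458871.

45.9%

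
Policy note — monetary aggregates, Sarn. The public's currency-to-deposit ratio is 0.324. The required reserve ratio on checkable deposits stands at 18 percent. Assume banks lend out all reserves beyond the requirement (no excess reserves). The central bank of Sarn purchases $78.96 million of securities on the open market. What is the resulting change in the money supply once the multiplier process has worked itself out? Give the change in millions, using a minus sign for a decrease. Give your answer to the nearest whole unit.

$207 million

The money multiplier is m = (1 + c) / (rr + c) = (1 + 0.324) / (0.18 + 0.324) ≈ 2.6270.
The purchase adds 78.96 million of base, so ΔM = m × ΔMB = 2.6270 × (+78.96) ≈ 207.4279 million.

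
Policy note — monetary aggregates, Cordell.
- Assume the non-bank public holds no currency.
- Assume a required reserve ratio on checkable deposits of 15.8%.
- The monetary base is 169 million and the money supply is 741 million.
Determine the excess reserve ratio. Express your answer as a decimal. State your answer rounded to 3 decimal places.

Using m = M/MB = 741/169 ≈ 4.384615. Since m = (1 + c)/(c + rr + e), the denominator satisfies c + rr + e = (1 + c)/m = (1 + 0) / 4.384615 ≈ 0.228070.
With c = 0 and rr = 0.158, the excess reserve ratio is 0.228070 − 0 − 0.158 = 0.07007.

0.070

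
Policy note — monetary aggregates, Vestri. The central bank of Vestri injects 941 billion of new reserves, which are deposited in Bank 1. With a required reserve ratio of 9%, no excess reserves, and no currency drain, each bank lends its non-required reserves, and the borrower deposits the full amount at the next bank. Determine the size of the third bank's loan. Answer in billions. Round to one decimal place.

Each bank lends a fraction (1 − rr) = 0.9100 of the deposit it receives, so Bank 3 receives 941·0.9100^2 and lends 941·0.9100^3 ≈ 709.1103 billion.

709.1 billion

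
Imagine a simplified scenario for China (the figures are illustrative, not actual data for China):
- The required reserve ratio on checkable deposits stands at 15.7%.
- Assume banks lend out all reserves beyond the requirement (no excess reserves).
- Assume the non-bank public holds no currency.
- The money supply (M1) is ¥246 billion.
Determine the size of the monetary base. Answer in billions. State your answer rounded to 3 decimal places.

With no currency drain and no excess reserves, the money multiplier is m = 1/rr = 1/0.157 ≈ 6.3694268.
The monetary base is MB = M / m = 246 / 6.3694268 ≈ 38.622 billion.

¥38.622 billion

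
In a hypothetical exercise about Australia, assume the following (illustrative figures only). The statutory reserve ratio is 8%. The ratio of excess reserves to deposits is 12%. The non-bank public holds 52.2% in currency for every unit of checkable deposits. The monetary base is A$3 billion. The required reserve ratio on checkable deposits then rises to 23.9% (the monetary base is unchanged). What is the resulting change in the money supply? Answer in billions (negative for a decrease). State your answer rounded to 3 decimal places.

Initially m₁ = (1 + 0.522) / (0.08 + 0.12 + 0.522) ≈ 2.10803, so M₁ = 2.10803 × 3 ≈ 6.3241 billion.
After the change m₂ = (1 + 0.522) / (0.239 + 0.12 + 0.522) ≈ 1.72758, so M₂ = 1.72758 × 3 ≈ 5.1827 billion.
ΔM = M₂ − M₁ = 5.1827 − 6.3241 = -1.1414 billion.

-1.141 billion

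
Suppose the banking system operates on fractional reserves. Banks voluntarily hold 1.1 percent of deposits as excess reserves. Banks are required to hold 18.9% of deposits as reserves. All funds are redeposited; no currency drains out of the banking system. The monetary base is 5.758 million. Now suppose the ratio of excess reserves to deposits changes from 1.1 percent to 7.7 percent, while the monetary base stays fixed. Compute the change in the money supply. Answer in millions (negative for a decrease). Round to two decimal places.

-7.14 million

Initially m₁ = 1 / (0.189 + 0.011) = 5, so M₁ = 5 × 5.758 = 28.79 million.
After the change m₂ = 1 / (0.189 + 0.077) ≈ 3.7594, so M₂ = 3.7594 × 5.758 ≈ 21.6466 million.
ΔM = M₂ − M₁ = 21.6466 − 28.79 = -7.1434 million.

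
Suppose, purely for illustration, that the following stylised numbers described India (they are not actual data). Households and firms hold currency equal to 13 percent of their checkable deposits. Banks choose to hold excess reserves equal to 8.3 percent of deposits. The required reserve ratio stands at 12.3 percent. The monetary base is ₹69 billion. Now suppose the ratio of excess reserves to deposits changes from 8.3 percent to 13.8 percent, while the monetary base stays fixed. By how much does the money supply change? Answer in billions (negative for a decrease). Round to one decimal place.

-32.6 billion

Initially m₁ = (1 + 0.13) / (0.123 + 0.083 + 0.13) ≈ 3.3631, so M₁ = 3.3631 × 69 = 232.0539 billion.
After the change m₂ = (1 + 0.13) / (0.123 + 0.138 + 0.13) ≈ 2.89, so M₂ = 2.89 × 69 = 199.41 billion.
ΔM = M₂ − M₁ = 199.41 − 232.0539 = -32.6439 billion.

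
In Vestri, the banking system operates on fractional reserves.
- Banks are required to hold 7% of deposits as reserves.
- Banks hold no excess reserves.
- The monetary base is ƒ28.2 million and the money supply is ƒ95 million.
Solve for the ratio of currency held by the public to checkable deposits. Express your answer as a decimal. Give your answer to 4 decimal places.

0.3226

Using m = M/MB = 95/28.2 ≈ 3.368794. From m = (1 + c)/(c + rr + e), rearranging gives 1 + c = m·(c + rr + e), so c·(1 − m) = m·(rr + e) − 1.
Hence c = [m·(rr + e) − 1]/(1 − m) = [3.368794 × (0.07 + 0) − 1] / (1 − 3.368794) ≈ 0.322605.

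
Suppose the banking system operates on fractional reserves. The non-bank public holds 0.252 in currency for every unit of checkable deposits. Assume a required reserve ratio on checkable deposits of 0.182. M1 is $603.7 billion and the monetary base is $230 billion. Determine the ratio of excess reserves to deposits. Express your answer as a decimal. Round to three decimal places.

0.043

Using m = M/MB = 603.7/230 ≈ 2.624783. Since m = (1 + c)/(c + rr + e), the denominator satisfies c + rr + e = (1 + c)/m = (1 + 0.252) / 2.624783 ≈ 0.476992.
With c = 0.252 and rr = 0.182, the ratio of excess reserves to deposits is 0.476992 − 0.252 − 0.182 = 0.042992.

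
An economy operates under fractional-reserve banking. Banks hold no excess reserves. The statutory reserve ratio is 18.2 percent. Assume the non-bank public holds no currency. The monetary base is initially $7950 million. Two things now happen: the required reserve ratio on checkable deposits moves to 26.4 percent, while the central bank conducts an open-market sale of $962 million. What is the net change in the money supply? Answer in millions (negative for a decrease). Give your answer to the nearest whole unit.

Before: m₁ = 1 / (0.182) ≈ 5.49451, MB₁ = 7950, so M₁ = 5.49451 × 7950 = 43681.3545 million.
After: m₂ = 1 / (0.264) ≈ 3.78788, MB₂ = 7950 − 962 = 6988, so M₂ = 3.78788 × 6988 ≈ 26469.7054 million.
ΔM = M₂ − M₁ = 26469.7054 − 43681.3545 = -17211.6491 million.

-17212 million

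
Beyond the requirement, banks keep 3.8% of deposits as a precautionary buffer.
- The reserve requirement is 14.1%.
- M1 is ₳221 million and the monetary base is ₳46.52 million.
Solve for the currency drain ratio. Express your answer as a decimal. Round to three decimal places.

0.040

Using m = M/MB = 221/46.52 ≈ 4.750645. From m = (1 + c)/(c + rr + e), rearranging gives 1 + c = m·(c + rr + e), so c·(1 − m) = m·(rr + e) − 1.
Hence c = [m·(rr + e) − 1]/(1 − m) = [4.750645 × (0.141 + 0.038) − 1] / (1 − 4.750645) ≈ 0.039896.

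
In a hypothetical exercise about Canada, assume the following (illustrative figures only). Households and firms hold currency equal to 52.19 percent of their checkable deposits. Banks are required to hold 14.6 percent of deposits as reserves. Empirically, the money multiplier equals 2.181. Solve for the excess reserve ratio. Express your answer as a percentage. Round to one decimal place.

3.0%

Using m = 2.181. Since m = (1 + c)/(c + rr + e), the denominator satisfies c + rr + e = (1 + c)/m = (1 + 0.5219) / 2.181 ≈ 0.697799.
With c = 0.5219 and rr = 0.146, the excess reserve ratio is 0.697799 − 0.5219 − 0.146 = 0.029899.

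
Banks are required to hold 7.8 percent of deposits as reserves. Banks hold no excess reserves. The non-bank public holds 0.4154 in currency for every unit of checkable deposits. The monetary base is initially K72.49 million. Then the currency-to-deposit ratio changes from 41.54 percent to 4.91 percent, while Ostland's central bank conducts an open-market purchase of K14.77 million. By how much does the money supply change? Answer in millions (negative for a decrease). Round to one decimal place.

Before: m₁ = (1 + 0.4154) / (0.078 + 0.4154) ≈ 2.8687, MB₁ = 72.49, so M₁ = 2.8687 × 72.49 ≈ 207.9521 million.
After: m₂ = (1 + 0.0491) / (0.078 + 0.0491) ≈ 8.2541, MB₂ = 72.49 + 14.77 = 87.26, so M₂ = 8.2541 × 87.26 ≈ 720.2528 million.
ΔM = M₂ − M₁ = 720.2528 − 207.9521 = 512.3007 million.

K512.3 million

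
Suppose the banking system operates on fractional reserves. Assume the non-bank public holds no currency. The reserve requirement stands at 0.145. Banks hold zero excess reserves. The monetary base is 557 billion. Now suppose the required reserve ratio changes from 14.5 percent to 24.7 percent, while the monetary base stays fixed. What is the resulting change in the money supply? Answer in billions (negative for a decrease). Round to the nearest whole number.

Initially m₁ = 1 / (0.145) ≈ 6.8966, so M₁ = 6.8966 × 557 = 3841.4062 billion.
After the change m₂ = 1 / (0.247) ≈ 4.0486, so M₂ = 4.0486 × 557 = 2255.0702 billion.
ΔM = M₂ − M₁ = 2255.0702 − 3841.4062 = -1586.336 billion.

-1586 billion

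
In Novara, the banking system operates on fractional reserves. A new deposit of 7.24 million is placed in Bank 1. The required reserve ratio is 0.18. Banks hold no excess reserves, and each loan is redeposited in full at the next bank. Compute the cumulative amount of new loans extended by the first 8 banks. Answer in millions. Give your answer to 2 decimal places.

Bank i lends (1 − rr)^i of the original deposit: Bank 1 lends 7.24·0.8200 = 5.9368, Bank 2 lends 7.24·0.8200² ≈ 4.8682, and so on.
Summing a geometric series: total = 7.24·[0.8200·(1 − 0.8200^8) / (1 − 0.8200)] ≈ 26.2402 million.

26.24 million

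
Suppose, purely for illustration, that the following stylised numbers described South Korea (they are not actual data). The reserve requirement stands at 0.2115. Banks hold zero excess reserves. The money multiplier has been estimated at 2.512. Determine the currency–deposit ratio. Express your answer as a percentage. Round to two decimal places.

31.00%

Using m = 2.512. From m = (1 + c)/(c + rr + e), rearranging gives 1 + c = m·(c + rr + e), so c·(1 − m) = m·(rr + e) − 1.
Hence c = [m·(rr + e) − 1]/(1 − m) = [2.512 × (0.2115 + 0) − 1] / (1 − 2.512) ≈ 0.309995.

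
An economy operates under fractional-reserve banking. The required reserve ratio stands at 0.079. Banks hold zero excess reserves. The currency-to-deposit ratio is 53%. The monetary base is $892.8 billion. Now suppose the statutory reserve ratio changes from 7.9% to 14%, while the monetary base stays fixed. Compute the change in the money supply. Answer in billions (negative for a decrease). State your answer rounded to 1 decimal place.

-204.2 billion

Initially m₁ = (1 + 0.53) / (0.079 + 0.53) ≈ 2.51232, so M₁ = 2.51232 × 892.8 ≈ 2242.9993 billion.
After the change m₂ = (1 + 0.53) / (0.14 + 0.53) ≈ 2.28358, so M₂ = 2.28358 × 892.8 ≈ 2038.7802 billion.
ΔM = M₂ − M₁ = 2038.7802 − 2242.9993 = -204.2191 billion.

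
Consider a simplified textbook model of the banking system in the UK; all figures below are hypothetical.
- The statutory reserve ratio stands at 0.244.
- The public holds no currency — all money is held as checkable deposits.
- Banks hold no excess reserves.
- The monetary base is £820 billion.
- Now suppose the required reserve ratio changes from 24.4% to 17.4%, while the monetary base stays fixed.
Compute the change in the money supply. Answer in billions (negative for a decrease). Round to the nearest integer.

£1352 billion

Initially m₁ = 1 / (0.244) ≈ 4.0984, so M₁ = 4.0984 × 820 = 3360.688 billion.
After the change m₂ = 1 / (0.174) ≈ 5.7471, so M₂ = 5.7471 × 820 = 4712.622 billion.
ΔM = M₂ − M₁ = 4712.622 − 3360.688 = 1351.934 billion.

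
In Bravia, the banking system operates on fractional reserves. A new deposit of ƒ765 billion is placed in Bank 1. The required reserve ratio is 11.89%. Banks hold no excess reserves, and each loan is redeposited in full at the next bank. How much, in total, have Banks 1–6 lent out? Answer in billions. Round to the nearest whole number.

ƒ3016 billion

Bank i lends (1 − rr)^i of the original deposit: Bank 1 lends 765·0.8811 = 674.0415, Bank 2 lends 765·0.8811² ≈ 593.8980, and so on.
Summing a geometric series: total = 765·[0.8811·(1 − 0.8811^6) / (1 − 0.8811)] ≈ 3016.4745 billion.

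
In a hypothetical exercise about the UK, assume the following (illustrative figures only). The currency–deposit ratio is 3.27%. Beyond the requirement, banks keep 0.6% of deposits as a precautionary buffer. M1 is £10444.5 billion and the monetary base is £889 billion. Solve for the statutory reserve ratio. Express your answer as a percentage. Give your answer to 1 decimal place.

4.9%

Using m = M/MB = 10444.5/889 ≈ 11.748594. Since m = (1 + c)/(c + rr + e), the denominator satisfies c + rr + e = (1 + c)/m = (1 + 0.0327) / 11.748594 ≈ 0.087900.
With c = 0.0327 and e = 0.006, the statutory reserve ratio is 0.087900 − 0.0327 − 0.006 = 0.0492.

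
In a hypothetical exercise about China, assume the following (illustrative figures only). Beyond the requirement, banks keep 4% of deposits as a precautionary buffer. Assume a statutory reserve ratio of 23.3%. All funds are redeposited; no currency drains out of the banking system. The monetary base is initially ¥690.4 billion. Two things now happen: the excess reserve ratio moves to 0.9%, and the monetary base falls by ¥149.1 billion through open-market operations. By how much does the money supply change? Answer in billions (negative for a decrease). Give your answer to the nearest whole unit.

Before: m₁ = 1 / (0.233 + 0.04) ≈ 3.6630, MB₁ = 690.4, so M₁ = 3.6630 × 690.4 = 2528.9352 billion.
After: m₂ = 1 / (0.233 + 0.009) ≈ 4.1322, MB₂ = 690.4 − 149.1 = 541.3, so M₂ = 4.1322 × 541.3 ≈ 2236.7599 billion.
ΔM = M₂ − M₁ = 2236.7599 − 2528.9352 = -292.1753 billion.

-292 billion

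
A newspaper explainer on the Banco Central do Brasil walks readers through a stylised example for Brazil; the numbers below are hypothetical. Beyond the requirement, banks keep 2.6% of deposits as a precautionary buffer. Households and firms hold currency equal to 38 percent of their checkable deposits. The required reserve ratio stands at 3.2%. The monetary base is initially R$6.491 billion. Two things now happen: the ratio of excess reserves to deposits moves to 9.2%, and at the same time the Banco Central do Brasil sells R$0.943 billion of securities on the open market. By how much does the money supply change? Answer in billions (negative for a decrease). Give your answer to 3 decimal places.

-5.260 billion

Before: m₁ = (1 + 0.38) / (0.032 + 0.026 + 0.38) ≈ 3.15068, MB₁ = 6.491, so M₁ = 3.15068 × 6.491 ≈ 20.4511 billion.
After: m₂ = (1 + 0.38) / (0.032 + 0.092 + 0.38) ≈ 2.73810, MB₂ = 6.491 − 0.943 = 5.548, so M₂ = 2.73810 × 5.548 ≈ 15.191 billion.
ΔM = M₂ − M₁ = 15.191 − 20.4511 = -5.2601 billion.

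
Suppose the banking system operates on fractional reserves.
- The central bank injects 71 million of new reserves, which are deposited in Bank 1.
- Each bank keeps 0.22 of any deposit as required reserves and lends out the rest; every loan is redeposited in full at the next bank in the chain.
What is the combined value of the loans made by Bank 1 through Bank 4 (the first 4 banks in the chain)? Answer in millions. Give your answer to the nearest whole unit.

159 million

Bank i lends (1 − rr)^i of the original deposit: Bank 1 lends 71·0.7800 = 55.3800, Bank 2 lends 71·0.7800² = 43.1964, and so on.
Summing a geometric series: total = 71·[0.7800·(1 − 0.7800^4) / (1 − 0.7800)] ≈ 158.5503 million.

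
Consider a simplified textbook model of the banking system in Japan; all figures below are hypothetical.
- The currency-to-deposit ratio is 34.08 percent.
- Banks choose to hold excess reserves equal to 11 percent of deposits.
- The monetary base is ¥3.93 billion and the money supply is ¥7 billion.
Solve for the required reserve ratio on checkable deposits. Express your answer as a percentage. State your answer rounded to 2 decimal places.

30.20%

Using m = M/MB = 7/3.93 ≈ 1.781170. Since m = (1 + c)/(c + rr + e), the denominator satisfies c + rr + e = (1 + c)/m = (1 + 0.3408) / 1.781170 ≈ 0.752764.
With c = 0.3408 and e = 0.11, the required reserve ratio on checkable deposits is 0.752764 − 0.3408 − 0.11 = 0.301964.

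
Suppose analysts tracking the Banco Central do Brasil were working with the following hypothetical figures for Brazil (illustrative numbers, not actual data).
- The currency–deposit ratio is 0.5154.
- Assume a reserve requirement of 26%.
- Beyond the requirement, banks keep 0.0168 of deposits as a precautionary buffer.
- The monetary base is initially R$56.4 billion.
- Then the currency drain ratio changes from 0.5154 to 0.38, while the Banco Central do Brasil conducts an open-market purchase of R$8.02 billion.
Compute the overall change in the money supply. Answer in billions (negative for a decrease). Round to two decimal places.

R$27.47 billion

Before: m₁ = (1 + 0.5154) / (0.26 + 0.0168 + 0.5154) ≈ 1.91290, MB₁ = 56.4, so M₁ = 1.91290 × 56.4 ≈ 107.8876 billion.
After: m₂ = (1 + 0.38) / (0.26 + 0.0168 + 0.38) ≈ 2.10110, MB₂ = 56.4 + 8.02 = 64.42, so M₂ = 2.10110 × 64.42 ≈ 135.3529 billion.
ΔM = M₂ − M₁ = 135.3529 − 107.8876 = 27.4653 billion.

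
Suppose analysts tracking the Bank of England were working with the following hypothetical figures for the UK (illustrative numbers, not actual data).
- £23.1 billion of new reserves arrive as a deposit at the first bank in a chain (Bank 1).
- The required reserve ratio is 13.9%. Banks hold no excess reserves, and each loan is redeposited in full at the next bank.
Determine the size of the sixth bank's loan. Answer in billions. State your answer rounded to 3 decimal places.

Each bank lends a fraction (1 − rr) = 0.8610 of the deposit it receives, so Bank 6 receives 23.1·0.8610^5 and lends 23.1·0.8610^6 ≈ 9.4109 billion.

£9.411 billion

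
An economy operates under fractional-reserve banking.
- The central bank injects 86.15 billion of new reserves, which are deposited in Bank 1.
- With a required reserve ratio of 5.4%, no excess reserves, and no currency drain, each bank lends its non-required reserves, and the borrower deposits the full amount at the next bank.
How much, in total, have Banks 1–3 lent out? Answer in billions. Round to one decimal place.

Bank i lends (1 − rr)^i of the original deposit: Bank 1 lends 86.15·0.9460 = 81.4979, Bank 2 lends 86.15·0.9460² ≈ 77.0970, and so on.
Summing a geometric series: total = 86.15·[0.9460·(1 − 0.9460^3) / (1 − 0.9460)] ≈ 231.5287 billion.

231.5 billion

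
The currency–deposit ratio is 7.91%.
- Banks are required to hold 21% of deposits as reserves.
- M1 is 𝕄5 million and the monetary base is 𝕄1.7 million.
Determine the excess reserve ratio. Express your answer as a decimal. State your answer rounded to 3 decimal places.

Using m = M/MB = 5/1.7 ≈ 2.941176. Since m = (1 + c)/(c + rr + e), the denominator satisfies c + rr + e = (1 + c)/m = (1 + 0.0791) / 2.941176 ≈ 0.366894.
With c = 0.0791 and rr = 0.21, the excess reserve ratio is 0.366894 − 0.0791 − 0.21 = 0.077794.

0.078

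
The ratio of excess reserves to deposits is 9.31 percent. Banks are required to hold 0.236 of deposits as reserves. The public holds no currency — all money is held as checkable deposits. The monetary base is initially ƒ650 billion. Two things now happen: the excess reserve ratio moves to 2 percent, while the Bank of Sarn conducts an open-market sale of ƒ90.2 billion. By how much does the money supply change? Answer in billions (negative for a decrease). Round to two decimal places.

Before: m₁ = 1 / (0.236 + 0.0931) ≈ 3.038590, MB₁ = 650, so M₁ = 3.038590 × 650 = 1975.0835 billion.
After: m₂ = 1 / (0.236 + 0.02) = 3.906250, MB₂ = 650 − 90.2 = 559.8, so M₂ = 3.906250 × 559.8 ≈ 2186.7188 billion.
ΔM = M₂ − M₁ = 2186.7188 − 1975.0835 = 211.6353 billion.

ƒ211.64 billion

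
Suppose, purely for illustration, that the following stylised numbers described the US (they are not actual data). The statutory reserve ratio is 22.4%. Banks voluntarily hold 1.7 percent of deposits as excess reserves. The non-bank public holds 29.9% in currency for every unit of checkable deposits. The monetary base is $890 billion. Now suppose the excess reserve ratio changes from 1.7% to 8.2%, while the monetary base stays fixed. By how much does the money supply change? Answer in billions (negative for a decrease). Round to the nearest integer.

-230 billion

Initially m₁ = (1 + 0.299) / (0.224 + 0.017 + 0.299) ≈ 2.4056, so M₁ = 2.4056 × 890 = 2140.984 billion.
After the change m₂ = (1 + 0.299) / (0.224 + 0.082 + 0.299) ≈ 2.1471, so M₂ = 2.1471 × 890 = 1910.919 billion.
ΔM = M₂ − M₁ = 1910.919 − 2140.984 = -230.065 billion.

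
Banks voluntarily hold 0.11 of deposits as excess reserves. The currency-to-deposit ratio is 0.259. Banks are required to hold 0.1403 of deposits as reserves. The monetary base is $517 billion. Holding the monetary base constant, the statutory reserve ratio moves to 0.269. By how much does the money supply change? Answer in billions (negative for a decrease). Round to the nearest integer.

Initially m₁ = (1 + 0.259) / (0.1403 + 0.11 + 0.259) ≈ 2.4720, so M₁ = 2.4720 × 517 = 1278.024 billion.
After the change m₂ = (1 + 0.259) / (0.269 + 0.11 + 0.259) ≈ 1.9734, so M₂ = 1.9734 × 517 = 1020.2478 billion.
ΔM = M₂ − M₁ = 1020.2478 − 1278.024 = -257.7762 billion.

-258 billion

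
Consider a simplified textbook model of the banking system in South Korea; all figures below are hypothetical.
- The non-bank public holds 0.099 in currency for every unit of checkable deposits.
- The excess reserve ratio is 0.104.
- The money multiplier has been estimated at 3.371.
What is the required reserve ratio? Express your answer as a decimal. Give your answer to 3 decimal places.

0.123

Using m = 3.371. Since m = (1 + c)/(c + rr + e), the denominator satisfies c + rr + e = (1 + c)/m = (1 + 0.099) / 3.371 ≈ 0.326016.
With c = 0.099 and e = 0.104, the required reserve ratio is 0.326016 − 0.099 − 0.104 = 0.123016.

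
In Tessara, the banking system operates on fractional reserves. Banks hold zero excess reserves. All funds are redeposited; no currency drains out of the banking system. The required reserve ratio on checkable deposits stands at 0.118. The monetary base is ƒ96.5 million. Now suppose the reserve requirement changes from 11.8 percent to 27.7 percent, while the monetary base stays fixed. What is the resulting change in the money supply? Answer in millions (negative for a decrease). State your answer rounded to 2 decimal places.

-469.42 million

Initially m₁ = 1 / (0.118) ≈ 8.47458, so M₁ = 8.47458 × 96.5 ≈ 817.797 million.
After the change m₂ = 1 / (0.277) ≈ 3.61011, so M₂ = 3.61011 × 96.5 ≈ 348.3756 million.
ΔM = M₂ − M₁ = 348.3756 − 817.797 = -469.4214 million.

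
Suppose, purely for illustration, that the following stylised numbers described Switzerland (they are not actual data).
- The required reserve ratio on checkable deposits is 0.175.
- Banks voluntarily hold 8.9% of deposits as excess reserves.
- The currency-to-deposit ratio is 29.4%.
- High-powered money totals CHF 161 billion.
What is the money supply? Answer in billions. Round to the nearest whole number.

The money multiplier is m = (1 + c) / (rr + e + c) = (1 + 0.294) / (0.175 + 0.089 + 0.294) ≈ 2.3190.
So M = m × MB = 2.3190 × 161 = 373.359 billion.

CHF 373 billion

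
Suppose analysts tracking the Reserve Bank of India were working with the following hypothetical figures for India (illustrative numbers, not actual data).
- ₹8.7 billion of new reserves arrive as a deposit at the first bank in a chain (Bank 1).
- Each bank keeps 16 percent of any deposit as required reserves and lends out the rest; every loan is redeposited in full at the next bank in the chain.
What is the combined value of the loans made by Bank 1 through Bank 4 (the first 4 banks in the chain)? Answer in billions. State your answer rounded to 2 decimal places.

Bank i lends (1 − rr)^i of the original deposit: Bank 1 lends 8.7·0.8400 = 7.3080, Bank 2 lends 8.7·0.8400² ≈ 6.1387, and so on.
Summing a geometric series: total = 8.7·[0.8400·(1 − 0.8400^4) / (1 − 0.8400)] ≈ 22.9347 billion.

₹22.93 billion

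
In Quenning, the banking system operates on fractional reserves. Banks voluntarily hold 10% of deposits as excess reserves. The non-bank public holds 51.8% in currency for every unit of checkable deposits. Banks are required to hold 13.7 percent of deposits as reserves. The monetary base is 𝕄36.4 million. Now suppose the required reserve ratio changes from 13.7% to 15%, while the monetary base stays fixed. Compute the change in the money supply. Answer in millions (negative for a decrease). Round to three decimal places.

-1.239 million

Initially m₁ = (1 + 0.518) / (0.137 + 0.1 + 0.518) ≈ 2.010596, so M₁ = 2.010596 × 36.4 ≈ 73.1857 million.
After the change m₂ = (1 + 0.518) / (0.15 + 0.1 + 0.518) ≈ 1.976562, so M₂ = 1.976562 × 36.4 ≈ 71.9469 million.
ΔM = M₂ − M₁ = 71.9469 − 73.1857 = -1.2388 million.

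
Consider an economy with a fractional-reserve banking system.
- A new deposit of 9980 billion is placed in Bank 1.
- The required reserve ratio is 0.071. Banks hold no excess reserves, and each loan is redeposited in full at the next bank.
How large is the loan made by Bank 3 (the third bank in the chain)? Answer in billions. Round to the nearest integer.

Each bank lends a fraction (1 − rr) = 0.9290 of the deposit it receives, so Bank 3 receives 9980·0.9290^2 and lends 9980·0.9290^3 ≈ 8001.6156 billion.

8002 billion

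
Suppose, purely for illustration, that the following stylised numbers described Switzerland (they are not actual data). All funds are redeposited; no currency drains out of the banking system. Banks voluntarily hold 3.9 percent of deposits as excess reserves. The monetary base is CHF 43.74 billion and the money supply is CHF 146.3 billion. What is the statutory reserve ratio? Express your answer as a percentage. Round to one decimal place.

26.0%

Using m = M/MB = 146.3/43.74 ≈ 3.344765. Since m = (1 + c)/(c + rr + e), the denominator satisfies c + rr + e = (1 + c)/m = (1 + 0) / 3.344765 ≈ 0.298975.
With c = 0 and e = 0.039, the statutory reserve ratio is 0.298975 − 0 − 0.039 = 0.259975.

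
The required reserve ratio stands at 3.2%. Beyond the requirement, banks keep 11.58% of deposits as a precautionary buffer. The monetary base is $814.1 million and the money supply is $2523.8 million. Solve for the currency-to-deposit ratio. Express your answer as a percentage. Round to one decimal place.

Using m = M/MB = 2523.8/814.1 ≈ 3.100111. From m = (1 + c)/(c + rr + e), rearranging gives 1 + c = m·(c + rr + e), so c·(1 − m) = m·(rr + e) − 1.
Hence c = [m·(rr + e) − 1]/(1 − m) = [3.100111 × (0.032 + 0.1158) − 1] / (1 − 3.100111) ≈ 0.257988.

25.8%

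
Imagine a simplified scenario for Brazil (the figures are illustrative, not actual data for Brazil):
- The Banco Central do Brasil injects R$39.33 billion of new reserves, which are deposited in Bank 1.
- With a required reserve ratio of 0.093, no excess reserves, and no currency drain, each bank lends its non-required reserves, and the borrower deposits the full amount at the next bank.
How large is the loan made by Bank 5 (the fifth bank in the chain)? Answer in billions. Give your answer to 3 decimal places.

R$24.141 billion

Each bank lends a fraction (1 − rr) = 0.9070 of the deposit it receives, so Bank 5 receives 39.33·0.9070^4 and lends 39.33·0.9070^5 ≈ 24.1413 billion.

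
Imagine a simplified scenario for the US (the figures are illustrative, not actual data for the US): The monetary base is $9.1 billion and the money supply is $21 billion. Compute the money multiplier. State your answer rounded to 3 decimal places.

2.308

The money multiplier is m = M / MB = 21 / 9.1 ≈ 2.30769.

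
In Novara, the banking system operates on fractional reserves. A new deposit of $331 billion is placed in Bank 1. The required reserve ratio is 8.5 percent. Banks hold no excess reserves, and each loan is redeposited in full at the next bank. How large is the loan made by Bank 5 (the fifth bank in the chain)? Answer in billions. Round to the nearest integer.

Each bank lends a fraction (1 − rr) = 0.9150 of the deposit it receives, so Bank 5 receives 331·0.9150^4 and lends 331·0.9150^5 ≈ 212.2919 billion.

$212 billion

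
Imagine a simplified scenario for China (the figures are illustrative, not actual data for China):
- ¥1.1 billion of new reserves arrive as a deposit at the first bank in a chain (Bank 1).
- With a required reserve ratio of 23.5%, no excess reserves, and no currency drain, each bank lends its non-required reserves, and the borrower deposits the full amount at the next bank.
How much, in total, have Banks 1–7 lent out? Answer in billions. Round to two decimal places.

¥3.03 billion

Bank i lends (1 − rr)^i of the original deposit: Bank 1 lends 1.1·0.7650 = 0.8415, Bank 2 lends 1.1·0.7650² ≈ 0.6437, and so on.
Summing a geometric series: total = 1.1·[0.7650·(1 − 0.7650^7) / (1 − 0.7650)] ≈ 3.0318 billion.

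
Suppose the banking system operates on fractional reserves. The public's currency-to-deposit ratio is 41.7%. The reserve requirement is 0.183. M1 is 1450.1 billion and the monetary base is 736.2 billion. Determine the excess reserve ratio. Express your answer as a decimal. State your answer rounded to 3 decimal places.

Using m = M/MB = 1450.1/736.2 ≈ 1.969709. Since m = (1 + c)/(c + rr + e), the denominator satisfies c + rr + e = (1 + c)/m = (1 + 0.417) / 1.969709 ≈ 0.719396.
With c = 0.417 and rr = 0.183, the excess reserve ratio is 0.719396 − 0.417 − 0.183 = 0.119396.

0.119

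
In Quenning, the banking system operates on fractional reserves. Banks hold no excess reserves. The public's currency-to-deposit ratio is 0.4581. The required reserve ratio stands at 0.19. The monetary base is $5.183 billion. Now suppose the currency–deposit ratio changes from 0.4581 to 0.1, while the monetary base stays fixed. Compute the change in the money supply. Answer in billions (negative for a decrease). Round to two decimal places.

$8.00 billion

Initially m₁ = (1 + 0.4581) / (0.19 + 0.4581) ≈ 2.2498, so M₁ = 2.2498 × 5.183 ≈ 11.6607 billion.
After the change m₂ = (1 + 0.1) / (0.19 + 0.1) ≈ 3.7931, so M₂ = 3.7931 × 5.183 ≈ 19.6596 billion.
ΔM = M₂ − M₁ = 19.6596 − 11.6607 = 7.9989 billion.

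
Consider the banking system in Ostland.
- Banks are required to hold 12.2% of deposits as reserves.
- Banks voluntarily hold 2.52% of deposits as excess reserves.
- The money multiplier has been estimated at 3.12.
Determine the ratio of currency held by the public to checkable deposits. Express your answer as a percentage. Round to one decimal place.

Using m = 3.12. From m = (1 + c)/(c + rr + e), rearranging gives 1 + c = m·(c + rr + e), so c·(1 − m) = m·(rr + e) − 1.
Hence c = [m·(rr + e) − 1]/(1 − m) = [3.12 × (0.122 + 0.0252) − 1] / (1 − 3.12) ≈ 0.255064.

25.5%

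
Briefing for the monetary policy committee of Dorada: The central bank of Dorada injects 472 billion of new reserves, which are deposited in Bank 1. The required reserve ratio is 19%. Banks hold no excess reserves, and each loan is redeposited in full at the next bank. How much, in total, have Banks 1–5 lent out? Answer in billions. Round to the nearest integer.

1311 billion

Bank i lends (1 − rr)^i of the original deposit: Bank 1 lends 472·0.8100 = 382.3200, Bank 2 lends 472·0.8100² = 309.6792, and so on.
Summing a geometric series: total = 472·[0.8100·(1 − 0.8100^5) / (1 − 0.8100)] ≈ 1310.5961 billion.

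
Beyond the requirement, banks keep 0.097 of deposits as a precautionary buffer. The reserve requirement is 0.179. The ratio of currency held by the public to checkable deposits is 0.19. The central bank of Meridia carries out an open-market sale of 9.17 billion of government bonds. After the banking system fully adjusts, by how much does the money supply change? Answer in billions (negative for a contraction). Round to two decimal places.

-23.42 billion

The money multiplier is m = (1 + c) / (rr + e + c) = (1 + 0.19) / (0.179 + 0.097 + 0.19) ≈ 2.5536.
The sale removes 9.17 billion of base, so ΔM = m × ΔMB = 2.5536 × (−9.17) ≈ -23.4165 billion.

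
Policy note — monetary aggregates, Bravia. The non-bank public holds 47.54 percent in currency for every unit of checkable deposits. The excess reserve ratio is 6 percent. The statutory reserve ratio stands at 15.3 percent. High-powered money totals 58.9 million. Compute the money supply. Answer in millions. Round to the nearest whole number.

The money multiplier is m = (1 + c) / (rr + e + c) = (1 + 0.4754) / (0.153 + 0.06 + 0.4754) ≈ 2.1432.
So M = m × MB = 2.1432 × 58.9 ≈ 126.2345 million.

126 million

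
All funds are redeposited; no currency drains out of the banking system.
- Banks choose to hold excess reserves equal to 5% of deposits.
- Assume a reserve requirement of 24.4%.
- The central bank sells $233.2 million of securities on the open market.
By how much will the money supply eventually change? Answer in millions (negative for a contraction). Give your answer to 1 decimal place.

-793.2 million

The money multiplier is m = 1 / (rr + e) = 1 / (0.244 + 0.05) ≈ 3.40136.
The sale removes 233.2 million of base, so ΔM = m × ΔMB = 3.40136 × (−233.2) ≈ -793.1972 million.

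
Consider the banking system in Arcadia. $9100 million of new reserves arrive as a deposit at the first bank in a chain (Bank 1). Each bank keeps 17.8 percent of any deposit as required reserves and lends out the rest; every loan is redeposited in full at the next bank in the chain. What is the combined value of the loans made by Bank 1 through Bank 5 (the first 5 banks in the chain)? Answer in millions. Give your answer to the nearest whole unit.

$26253 million

Bank i lends (1 − rr)^i of the original deposit: Bank 1 lends 9100·0.8220 = 7480.2000, Bank 2 lends 9100·0.8220² = 6148.7244, and so on.
Summing a geometric series: total = 9100·[0.8220·(1 − 0.8220^5) / (1 − 0.8220)] ≈ 26252.8474 million.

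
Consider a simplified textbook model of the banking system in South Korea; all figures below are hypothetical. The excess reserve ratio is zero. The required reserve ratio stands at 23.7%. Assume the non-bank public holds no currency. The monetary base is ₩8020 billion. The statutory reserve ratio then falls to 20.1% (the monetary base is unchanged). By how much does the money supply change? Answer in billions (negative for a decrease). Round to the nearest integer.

Initially m₁ = 1 / (0.237) ≈ 4.21941, so M₁ = 4.21941 × 8020 = 33839.6682 billion.
After the change m₂ = 1 / (0.201) ≈ 4.97512, so M₂ = 4.97512 × 8020 = 39900.4624 billion.
ΔM = M₂ − M₁ = 39900.4624 − 33839.6682 = 6060.7942 billion.

₩6061 billion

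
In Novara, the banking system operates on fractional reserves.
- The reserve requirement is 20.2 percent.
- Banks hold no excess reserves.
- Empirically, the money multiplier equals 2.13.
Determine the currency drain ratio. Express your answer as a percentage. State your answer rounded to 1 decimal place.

50.4%

Using m = 2.13. From m = (1 + c)/(c + rr + e), rearranging gives 1 + c = m·(c + rr + e), so c·(1 − m) = m·(rr + e) − 1.
Hence c = [m·(rr + e) − 1]/(1 − m) = [2.13 × (0.202 + 0) − 1] / (1 − 2.13) ≈ 0.504195.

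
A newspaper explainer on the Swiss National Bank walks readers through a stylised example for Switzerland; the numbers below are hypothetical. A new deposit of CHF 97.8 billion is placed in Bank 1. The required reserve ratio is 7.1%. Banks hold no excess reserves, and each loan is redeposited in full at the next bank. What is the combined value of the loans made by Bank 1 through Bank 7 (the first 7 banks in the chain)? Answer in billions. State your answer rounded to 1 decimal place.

Bank i lends (1 − rr)^i of the original deposit: Bank 1 lends 97.8·0.9290 = 90.8562, Bank 2 lends 97.8·0.9290² ≈ 84.4054, and so on.
Summing a geometric series: total = 97.8·[0.9290·(1 − 0.9290^7) / (1 − 0.9290)] ≈ 515.4662 billion.

CHF 515.5 billion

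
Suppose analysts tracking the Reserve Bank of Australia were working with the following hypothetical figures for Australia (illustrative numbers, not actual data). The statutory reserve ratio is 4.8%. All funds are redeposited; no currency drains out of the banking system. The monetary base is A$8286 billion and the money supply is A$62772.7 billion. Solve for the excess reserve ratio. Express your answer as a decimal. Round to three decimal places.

0.084

Using m = M/MB = 62772.7/8286 ≈ 7.575754. Since m = (1 + c)/(c + rr + e), the denominator satisfies c + rr + e = (1 + c)/m = (1 + 0) / 7.575754 ≈ 0.132000.
With c = 0 and rr = 0.048, the excess reserve ratio is 0.132000 − 0 − 0.048 = 0.084.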